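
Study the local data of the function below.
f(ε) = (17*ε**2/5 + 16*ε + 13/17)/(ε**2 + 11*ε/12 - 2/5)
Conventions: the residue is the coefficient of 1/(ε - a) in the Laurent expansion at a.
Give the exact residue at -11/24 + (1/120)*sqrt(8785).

The residue is 773/120 - (462691/17921400)*sqrt(8785).

The factor ε**2 + 11*ε/12 - 2/5 splits as (ε - a)(ε - a') with a = -11/24 + (1/120)*sqrt(8785), a' = -11/24 - (1/120)*sqrt(8785). At the order-1 pole a set g(ε) = (ε - a)*f(ε) = [17*ε**2/5 + 16*ε + 13/17] / (ε - a').
Simple pole: residue = g(a) at a = -11/24 + (1/120)*sqrt(8785), which is 773/120 - (462691/17921400)*sqrt(8785).


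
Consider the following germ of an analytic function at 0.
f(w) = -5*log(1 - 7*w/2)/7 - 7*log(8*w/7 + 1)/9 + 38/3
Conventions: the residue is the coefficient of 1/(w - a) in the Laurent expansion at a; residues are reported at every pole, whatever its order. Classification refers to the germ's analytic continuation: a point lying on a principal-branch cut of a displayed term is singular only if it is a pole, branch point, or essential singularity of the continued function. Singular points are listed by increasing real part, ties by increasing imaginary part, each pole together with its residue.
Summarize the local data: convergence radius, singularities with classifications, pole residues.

Radius of convergence at 0: 2/7.
At -7/8: a logarithmic branch point.
At 2/7: a logarithmic branch point.

Branch term (-5/7)*log(1 - w/(2/7)): its argument vanishes at w = 2/7, a logarithmic branch point, modulus 2/7.
Branch term (-7/9)*log(1 - w/(-7/8)): its argument vanishes at w = -7/8, a logarithmic branch point, modulus 7/8.
The radius of convergence is the smallest modulus among the singular points: 2/7.
List the singular points by increasing real part (a conjugate pair: the negative imaginary part first).


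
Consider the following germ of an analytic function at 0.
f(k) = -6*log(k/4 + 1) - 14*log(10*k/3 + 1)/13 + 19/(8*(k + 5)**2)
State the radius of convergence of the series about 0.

Denominator factor (k + 5)^2: pole of order 2 at -5, modulus 5.
Branch term (-6)*log(1 - k/(-4)): its argument vanishes at k = -4, a logarithmic branch point, modulus 4.
Branch term (-14/13)*log(1 - k/(-3/10)): its argument vanishes at k = -3/10, a logarithmic branch point, modulus 3/10.
The radius of convergence is the smallest modulus among the singular points: 3/10.

The radius of convergence is 3/10.


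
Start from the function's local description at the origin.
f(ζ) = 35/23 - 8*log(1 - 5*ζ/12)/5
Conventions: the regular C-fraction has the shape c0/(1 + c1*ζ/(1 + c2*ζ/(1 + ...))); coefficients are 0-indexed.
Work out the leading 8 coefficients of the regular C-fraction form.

The regular C-fraction coefficients are [35/23, -46/105, 193/840, 875/13896, -1885/6948, -193/4524, -1499/9048, -5655/83944].

Taylor coefficients (expand at 0): a_0 = 35/23, a_1 = 2/3, a_2 = 5/36, a_3 = 25/648, a_4 = 125/10368, a_5 = 125/31104, a_6 = 3125/2239488, a_7 = 15625/31352832.
c0 = a_0 = 35/23. Peel one level at a time: if S = 1 + c*ζ/S' with S'(0) = 1, then c is the ζ-coefficient of S and S' = c*ζ/(S - 1).
S_1 = c0/f = 1 + (-46/105)*ζ + (4439/44100)*ζ^2 + ...; c1 = -46/105.
S_2 = c1*ζ/(S_1 - 1) = 1 + (193/840)*ζ + (-25/1728)*ζ^2 + ...; c2 = 193/840.
S_3 = c2*ζ/(S_2 - 1) = 1 + (875/13896)*ζ + (1649375/96549408)*ζ^2 + ...; c3 = 875/13896.
S_4 = c3*ζ/(S_3 - 1) = 1 + (-1885/6948)*ζ + (-5/432)*ζ^2 + ...; c4 = -1885/6948.
S_5 = c4*ζ/(S_4 - 1) = 1 + (-193/4524)*ζ + (-289307/40933152)*ζ^2 + ...; c5 = -193/4524.
S_6 = c5*ζ/(S_5 - 1) = 1 + (-1499/9048)*ζ + (-5/448)*ζ^2 + ...; c6 = -1499/9048.
S_7 = c6*ζ/(S_6 - 1) = 1 + (-5655/83944)*ζ + ...; c7 = -5655/83944.


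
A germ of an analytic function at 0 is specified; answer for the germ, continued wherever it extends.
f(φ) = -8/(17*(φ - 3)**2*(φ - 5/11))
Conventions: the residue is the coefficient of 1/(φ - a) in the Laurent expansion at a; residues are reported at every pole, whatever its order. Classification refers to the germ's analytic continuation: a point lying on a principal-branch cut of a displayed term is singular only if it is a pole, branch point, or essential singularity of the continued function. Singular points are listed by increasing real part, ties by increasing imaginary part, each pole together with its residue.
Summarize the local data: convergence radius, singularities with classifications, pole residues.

Denominator factor (φ - 5/11): pole of order 1 at 5/11, modulus 5/11.
Denominator factor (φ - 3)^2: pole of order 2 at 3, modulus 3.
The radius of convergence is the smallest modulus among the singular points: 5/11.
At the order-1 pole 5/11 set g(φ) = (φ - (5/11))*f(φ) = -8/(17*(φ - 3)**2).
Simple pole: residue = g(a) at a = 5/11, which is -121/1666.
At the order-2 pole 3 set g(φ) = (φ - (3))^2*f(φ) = -8/(17*(φ - 5/11)).
Order-2 pole: residue = g'(a); g'(3) = 121/1666, so the residue is 121/1666.
List the singular points by increasing real part (a conjugate pair: the negative imaginary part first).

Radius of convergence at 0: 5/11.
At 5/11: a pole of order 1; residue -121/1666.
At 3: a pole of order 2; residue 121/1666.


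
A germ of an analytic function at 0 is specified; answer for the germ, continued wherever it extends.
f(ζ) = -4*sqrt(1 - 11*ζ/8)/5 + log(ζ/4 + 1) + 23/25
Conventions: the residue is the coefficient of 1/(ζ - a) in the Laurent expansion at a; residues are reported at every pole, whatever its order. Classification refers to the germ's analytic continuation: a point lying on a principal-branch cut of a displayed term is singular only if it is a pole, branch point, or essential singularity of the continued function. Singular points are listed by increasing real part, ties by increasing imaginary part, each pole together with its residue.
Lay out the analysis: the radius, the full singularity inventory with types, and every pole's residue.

Radius of convergence at 0: 8/11.
At -4: a logarithmic branch point.
At 8/11: an algebraic (square-root) branch point.

Branch term (1)*log(1 - ζ/(-4)): its argument vanishes at ζ = -4, a logarithmic branch point, modulus 4.
Branch term (-4/5)*sqrt(1 - ζ/(8/11)): its argument vanishes at ζ = 8/11, a square-root branch point, modulus 8/11.
The radius of convergence is the smallest modulus among the singular points: 8/11.
List the singular points by increasing real part (a conjugate pair: the negative imaginary part first).


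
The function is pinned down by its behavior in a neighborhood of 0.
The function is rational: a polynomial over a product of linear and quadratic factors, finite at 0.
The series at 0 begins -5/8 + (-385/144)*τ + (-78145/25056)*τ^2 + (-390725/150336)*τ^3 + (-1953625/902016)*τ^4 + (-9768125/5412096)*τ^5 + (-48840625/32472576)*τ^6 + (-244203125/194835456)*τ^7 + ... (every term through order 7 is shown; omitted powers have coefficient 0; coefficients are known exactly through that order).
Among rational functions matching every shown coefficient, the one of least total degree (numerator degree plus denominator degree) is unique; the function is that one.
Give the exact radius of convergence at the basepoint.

The radius of convergence is 6/5.

No rational of total degree below 3 reproduces all 8 coefficients; solving the [2/1] Pade equations on them gives f(τ) = (31*τ**2/29 + 31*τ/12 + 3/4)/(τ - 6/5), whose expansion matches every shown term.
Denominator factor (τ - 6/5): pole of order 1 at 6/5, modulus 6/5.
The radius of convergence is the smallest modulus among the singular points: 6/5.


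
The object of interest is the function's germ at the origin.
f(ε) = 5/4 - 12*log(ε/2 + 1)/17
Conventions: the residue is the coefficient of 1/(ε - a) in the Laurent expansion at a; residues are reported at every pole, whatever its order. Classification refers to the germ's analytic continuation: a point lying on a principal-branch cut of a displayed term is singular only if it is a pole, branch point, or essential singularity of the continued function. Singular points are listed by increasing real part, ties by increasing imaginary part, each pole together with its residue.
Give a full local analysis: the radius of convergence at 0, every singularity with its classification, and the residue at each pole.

Radius of convergence at 0: 2.
At -2: a logarithmic branch point.

Branch term (-12/17)*log(1 - ε/(-2)): its argument vanishes at ε = -2, a logarithmic branch point, modulus 2.
The radius of convergence is the smallest modulus among the singular points: 2.


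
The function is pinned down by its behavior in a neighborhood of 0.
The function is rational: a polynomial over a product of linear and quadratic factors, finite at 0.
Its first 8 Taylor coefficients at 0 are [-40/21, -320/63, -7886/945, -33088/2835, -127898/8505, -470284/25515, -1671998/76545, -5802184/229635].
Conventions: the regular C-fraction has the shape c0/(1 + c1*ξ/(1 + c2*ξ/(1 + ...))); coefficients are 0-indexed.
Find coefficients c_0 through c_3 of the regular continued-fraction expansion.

The regular C-fraction coefficients are [-40/21, -8/3, 819/800, -770683/1965600].

Taylor coefficients (read off): a_0 = -40/21, a_1 = -320/63, a_2 = -7886/945, a_3 = -33088/2835.
c0 = a_0 = -40/21. Peel one level at a time: if S = 1 + c*ξ/S' with S'(0) = 1, then c is the ξ-coefficient of S and S' = c*ξ/(S - 1).
S_1 = c0/f = 1 + (-8/3)*ξ + (273/100)*ξ^2 + ...; c1 = -8/3.
S_2 = c1*ξ/(S_1 - 1) = 1 + (819/800)*ξ + (770683/1920000)*ξ^2 + ...; c2 = 819/800.
S_3 = c2*ξ/(S_2 - 1) = 1 + (-770683/1965600)*ξ + ...; c3 = -770683/1965600.


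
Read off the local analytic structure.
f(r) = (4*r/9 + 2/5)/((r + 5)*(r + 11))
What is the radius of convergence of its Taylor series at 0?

The radius of convergence is 5.

Denominator factor (r + 11): pole of order 1 at -11, modulus 11.
Denominator factor (r + 5): pole of order 1 at -5, modulus 5.
The radius of convergence is the smallest modulus among the singular points: 5.


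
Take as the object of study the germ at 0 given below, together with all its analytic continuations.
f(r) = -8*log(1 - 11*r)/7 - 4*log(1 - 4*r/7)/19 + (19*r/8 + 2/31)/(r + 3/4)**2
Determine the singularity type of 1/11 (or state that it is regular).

The term (-8/7)*log(1 - r/(1/11)) has argument 1 - 1/11/(1/11) = 0 at 1/11: a logarithmic (infinitely-sheeted) branch point; the remaining terms are analytic or single-valued there.

The point is a logarithmic branch point.


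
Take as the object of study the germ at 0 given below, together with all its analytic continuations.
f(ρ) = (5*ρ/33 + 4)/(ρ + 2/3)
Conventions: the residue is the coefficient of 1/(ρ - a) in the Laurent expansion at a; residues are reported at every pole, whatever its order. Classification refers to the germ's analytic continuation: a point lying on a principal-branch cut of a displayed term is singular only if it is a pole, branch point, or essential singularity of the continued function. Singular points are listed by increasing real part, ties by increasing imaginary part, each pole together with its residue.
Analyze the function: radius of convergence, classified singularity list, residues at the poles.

Denominator factor (ρ + 2/3): pole of order 1 at -2/3, modulus 2/3.
The radius of convergence is the smallest modulus among the singular points: 2/3.
At the order-1 pole -2/3 set g(ρ) = (ρ - (-2/3))*f(ρ) = 5*ρ/33 + 4.
Simple pole: residue = g(a) at a = -2/3, which is 386/99.

Radius of convergence at 0: 2/3.
At -2/3: a pole of order 1; residue 386/99.


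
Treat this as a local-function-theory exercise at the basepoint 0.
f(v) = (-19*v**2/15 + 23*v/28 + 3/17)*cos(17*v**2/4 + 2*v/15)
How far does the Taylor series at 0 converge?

The radius of convergence is infinite.

The factor cos(17*v**2/4 + 2*v/15) is entire and contributes no finite singular point.
The polynomial part has no poles.
No finite singular points: the Taylor series at 0 converges everywhere.


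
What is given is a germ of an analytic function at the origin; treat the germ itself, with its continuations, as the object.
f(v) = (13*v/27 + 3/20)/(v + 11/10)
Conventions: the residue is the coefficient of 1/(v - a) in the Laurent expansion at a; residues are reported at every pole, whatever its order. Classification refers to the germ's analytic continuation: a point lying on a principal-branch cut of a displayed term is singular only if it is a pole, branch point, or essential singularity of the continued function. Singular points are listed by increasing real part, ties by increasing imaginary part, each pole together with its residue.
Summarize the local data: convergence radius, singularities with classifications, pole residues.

Radius of convergence at 0: 11/10.
At -11/10: a pole of order 1; residue -41/108.

Denominator factor (v + 11/10): pole of order 1 at -11/10, modulus 11/10.
The radius of convergence is the smallest modulus among the singular points: 11/10.
At the order-1 pole -11/10 set g(v) = (v - (-11/10))*f(v) = 13*v/27 + 3/20.
Simple pole: residue = g(a) at a = -11/10, which is -41/108.


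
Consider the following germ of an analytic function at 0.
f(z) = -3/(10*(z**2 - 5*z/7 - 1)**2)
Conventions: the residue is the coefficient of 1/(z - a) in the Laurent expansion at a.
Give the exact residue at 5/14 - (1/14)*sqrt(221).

The factor z**2 - 5*z/7 - 1 splits as (z - a)(z - a') with a = 5/14 - (1/14)*sqrt(221), a' = 5/14 + (1/14)*sqrt(221). At the order-2 pole a set g(z) = (z - a)^2*f(z) = [-3/10] / (z - a')^2.
Order-2 pole: residue = g'(a); g'(5/14 - (1/14)*sqrt(221)) = -(1029/244205)*sqrt(221), so the residue is -(1029/244205)*sqrt(221).

The residue is -(1029/244205)*sqrt(221).


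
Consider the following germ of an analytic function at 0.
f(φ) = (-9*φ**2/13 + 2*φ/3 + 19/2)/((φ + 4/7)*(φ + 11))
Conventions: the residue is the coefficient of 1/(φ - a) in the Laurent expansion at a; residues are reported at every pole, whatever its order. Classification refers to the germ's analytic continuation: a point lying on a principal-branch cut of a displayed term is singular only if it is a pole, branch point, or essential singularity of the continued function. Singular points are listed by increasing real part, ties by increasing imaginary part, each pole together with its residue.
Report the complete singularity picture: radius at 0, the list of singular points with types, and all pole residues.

Radius of convergence at 0: 4/7.
At -11: a pole of order 1; residue 44555/5694.
At -4/7: a pole of order 1; residue 33989/39858.

Denominator factor (φ + 11): pole of order 1 at -11, modulus 11.
Denominator factor (φ + 4/7): pole of order 1 at -4/7, modulus 4/7.
The radius of convergence is the smallest modulus among the singular points: 4/7.
At the order-1 pole -11 set g(φ) = (φ - (-11))*f(φ) = (-9*φ**2/13 + 2*φ/3 + 19/2)/(φ + 4/7).
Simple pole: residue = g(a) at a = -11, which is 44555/5694.
At the order-1 pole -4/7 set g(φ) = (φ - (-4/7))*f(φ) = (-9*φ**2/13 + 2*φ/3 + 19/2)/(φ + 11).
Simple pole: residue = g(a) at a = -4/7, which is 33989/39858.
List the singular points by increasing real part (a conjugate pair: the negative imaginary part first).


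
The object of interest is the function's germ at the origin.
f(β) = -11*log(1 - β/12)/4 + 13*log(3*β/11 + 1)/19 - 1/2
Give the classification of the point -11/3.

The term (13/19)*log(1 - β/(-11/3)) has argument 1 - -11/3/(-11/3) = 0 at -11/3: a logarithmic (infinitely-sheeted) branch point; the remaining terms are analytic or single-valued there.

The point is a logarithmic branch point.


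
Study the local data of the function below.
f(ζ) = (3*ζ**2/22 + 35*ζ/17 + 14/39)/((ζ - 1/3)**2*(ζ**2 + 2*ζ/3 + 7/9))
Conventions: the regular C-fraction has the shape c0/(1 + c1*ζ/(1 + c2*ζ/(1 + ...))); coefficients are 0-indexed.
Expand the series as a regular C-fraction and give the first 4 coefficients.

Taylor coefficients (expand at 0): a_0 = 54/13, a_1 = 69903/1547, a_2 = 50649705/238238, a_3 = 717923574/833833.
c0 = a_0 = 54/13. Peel one level at a time: if S = 1 + c*ζ/S' with S'(0) = 1, then c is the ζ-coefficient of S and S' = c*ζ/(S - 1).
S_1 = c0/f = 1 + (-2589/238)*ζ + (1494342/22253)*ζ^2 + ...; c1 = -2589/238.
S_2 = c1*ζ/(S_1 - 1) = 1 + (996228/161381)*ζ + (7778694591/2523277372)*ζ^2 + ...; c2 = 996228/161381.
S_3 = c2*ζ/(S_2 - 1) = 1 + (-14693089783/29422376368)*ζ + ...; c3 = -14693089783/29422376368.

The regular C-fraction coefficients are [54/13, -2589/238, 996228/161381, -14693089783/29422376368].


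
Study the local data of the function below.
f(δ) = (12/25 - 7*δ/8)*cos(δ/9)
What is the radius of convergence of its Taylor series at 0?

The factor cos(δ/9) is entire and contributes no finite singular point.
The polynomial part has no poles.
No finite singular points: the Taylor series at 0 converges everywhere.

The radius of convergence is infinite.


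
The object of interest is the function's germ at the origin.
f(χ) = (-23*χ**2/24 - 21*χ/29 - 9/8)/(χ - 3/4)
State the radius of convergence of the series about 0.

The radius of convergence is 3/4.

Denominator factor (χ - 3/4): pole of order 1 at 3/4, modulus 3/4.
The radius of convergence is the smallest modulus among the singular points: 3/4.


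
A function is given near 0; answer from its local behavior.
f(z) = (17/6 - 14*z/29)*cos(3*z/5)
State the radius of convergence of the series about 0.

The radius of convergence is infinite.

The factor cos(3*z/5) is entire and contributes no finite singular point.
The polynomial part has no poles.
No finite singular points: the Taylor series at 0 converges everywhere.


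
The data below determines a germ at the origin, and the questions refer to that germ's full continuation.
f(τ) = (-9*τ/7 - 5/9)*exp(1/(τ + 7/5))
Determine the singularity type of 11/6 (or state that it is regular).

The point is a regular point.

There is no denominator, hence no pole anywhere.
The essential point of exp(1/(τ - (-7/5))) is -7/5, not 11/6.
So the germ continues analytically to 11/6.


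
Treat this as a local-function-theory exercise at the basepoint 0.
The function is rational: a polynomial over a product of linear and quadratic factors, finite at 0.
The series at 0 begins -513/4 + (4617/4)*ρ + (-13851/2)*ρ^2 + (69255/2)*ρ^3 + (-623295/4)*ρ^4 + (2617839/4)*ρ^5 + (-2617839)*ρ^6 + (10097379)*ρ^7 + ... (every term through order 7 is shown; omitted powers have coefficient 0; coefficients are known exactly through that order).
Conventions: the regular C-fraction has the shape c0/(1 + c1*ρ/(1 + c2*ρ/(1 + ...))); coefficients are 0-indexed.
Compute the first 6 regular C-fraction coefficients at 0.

Taylor coefficients (read off): a_0 = -513/4, a_1 = 4617/4, a_2 = -13851/2, a_3 = 69255/2, a_4 = -623295/4, a_5 = 2617839/4.
c0 = a_0 = -513/4. Peel one level at a time: if S = 1 + c*ρ/S' with S'(0) = 1, then c is the ρ-coefficient of S and S' = c*ρ/(S - 1).
S_1 = c0/f = 1 + (9)*ρ + (27)*ρ^2 + ...; c1 = 9.
S_2 = c1*ρ/(S_1 - 1) = 1 + (-3)*ρ + (6)*ρ^2 + ...; c2 = -3.
S_3 = c2*ρ/(S_2 - 1) = 1 + (2)*ρ + (1)*ρ^2 + ...; c3 = 2.
S_4 = c3*ρ/(S_3 - 1) = 1 + (-1/2)*ρ + (3/4)*ρ^2 + ...; c4 = -1/2.
S_5 = c4*ρ/(S_4 - 1) = 1 + (3/2)*ρ + ...; c5 = 3/2.

The regular C-fraction coefficients are [-513/4, 9, -3, 2, -1/2, 3/2].


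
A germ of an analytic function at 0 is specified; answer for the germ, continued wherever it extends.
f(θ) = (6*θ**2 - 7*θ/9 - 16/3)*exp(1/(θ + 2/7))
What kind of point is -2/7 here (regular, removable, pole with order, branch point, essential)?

The exponent 1/(θ - (-2/7)) has a pole at -2/7, so exp(1/(θ - (-2/7))) takes every nonzero value near it: an essential singularity (not a pole of any order).

The point is an essential singularity.


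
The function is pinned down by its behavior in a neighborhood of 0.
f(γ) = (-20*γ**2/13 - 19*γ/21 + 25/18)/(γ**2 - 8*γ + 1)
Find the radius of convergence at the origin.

Denominator factor (γ**2 - 8*γ + 1): discriminant 60, real irrational roots 4 + sqrt(15) and 4 - sqrt(15); poles of order 1, moduli 4 + sqrt(15) and 4 - sqrt(15).
The radius of convergence is the smallest modulus among the singular points: 4 - sqrt(15).

The radius of convergence is 4 - sqrt(15).


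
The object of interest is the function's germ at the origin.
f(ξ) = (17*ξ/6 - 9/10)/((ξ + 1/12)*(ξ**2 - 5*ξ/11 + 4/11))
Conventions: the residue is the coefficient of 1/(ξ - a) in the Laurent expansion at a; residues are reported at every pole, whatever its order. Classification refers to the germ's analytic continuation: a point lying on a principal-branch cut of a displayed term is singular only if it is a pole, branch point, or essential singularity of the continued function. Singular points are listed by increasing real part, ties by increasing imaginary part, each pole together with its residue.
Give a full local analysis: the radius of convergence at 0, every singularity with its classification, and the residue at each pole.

Radius of convergence at 0: 1/12.
At -1/12: a pole of order 1; residue -8998/3235.
At (5/22) - ((1/22)*sqrt(151))*i: a pole of order 1; residue (4499/3235) + ((70081/488485)*sqrt(151))*i.
At (5/22) + ((1/22)*sqrt(151))*i: a pole of order 1; residue (4499/3235) - ((70081/488485)*sqrt(151))*i.

Denominator factor (ξ + 1/12): pole of order 1 at -1/12, modulus 1/12.
Denominator factor (ξ**2 - 5*ξ/11 + 4/11): discriminant -151/121, complex-conjugate roots (5/22) + ((1/22)*sqrt(151))*i and (5/22) - ((1/22)*sqrt(151))*i; poles of order 1, moduli (2/11)*sqrt(11) and (2/11)*sqrt(11).
The radius of convergence is the smallest modulus among the singular points: 1/12.
At the order-1 pole -1/12 set g(ξ) = (ξ - (-1/12))*f(ξ) = (17*ξ/6 - 9/10)/(ξ**2 - 5*ξ/11 + 4/11).
Simple pole: residue = g(a) at a = -1/12, which is -8998/3235.
The factor ξ**2 - 5*ξ/11 + 4/11 splits as (ξ - a)(ξ - a') with a = (5/22) - ((1/22)*sqrt(151))*i, a' = (5/22) + ((1/22)*sqrt(151))*i. At the order-1 pole a set g(ξ) = (ξ - a)*f(ξ) = [(17*ξ/6 - 9/10)/(ξ + 1/12)] / (ξ - a').
Simple pole: residue = g(a) at a = (5/22) - ((1/22)*sqrt(151))*i, which is (4499/3235) + ((70081/488485)*sqrt(151))*i.
The factor ξ**2 - 5*ξ/11 + 4/11 splits as (ξ - a)(ξ - a') with a = (5/22) + ((1/22)*sqrt(151))*i, a' = (5/22) - ((1/22)*sqrt(151))*i. At the order-1 pole a set g(ξ) = (ξ - a)*f(ξ) = [(17*ξ/6 - 9/10)/(ξ + 1/12)] / (ξ - a').
Simple pole: residue = g(a) at a = (5/22) + ((1/22)*sqrt(151))*i, which is (4499/3235) - ((70081/488485)*sqrt(151))*i.
List the singular points by increasing real part (a conjugate pair: the negative imaginary part first).


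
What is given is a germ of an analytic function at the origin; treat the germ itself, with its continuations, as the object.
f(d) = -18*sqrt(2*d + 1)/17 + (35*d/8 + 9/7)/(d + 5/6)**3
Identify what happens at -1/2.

The term (-18/17)*sqrt(1 - d/(-1/2)) has argument 1 - -1/2/(-1/2) = 0 at -1/2: a square-root (algebraic, two-sheeted) branch point; the remaining terms are analytic or single-valued there.

The point is an algebraic (square-root) branch point.


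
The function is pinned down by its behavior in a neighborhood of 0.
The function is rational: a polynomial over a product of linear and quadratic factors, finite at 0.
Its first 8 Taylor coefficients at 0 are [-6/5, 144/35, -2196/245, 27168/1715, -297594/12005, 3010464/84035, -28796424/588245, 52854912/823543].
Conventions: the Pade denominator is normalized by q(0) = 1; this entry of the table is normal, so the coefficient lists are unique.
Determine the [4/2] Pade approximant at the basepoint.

The Pade approximant has numerator coefficients [-6/5, 162032/130615, -116724/130615, 64032/130615, -22478/130615]; denominator coefficients [1, 1313744/548583, 38820/26123].

Taylor coefficients needed (read off): a_0 = -6/5, a_1 = 144/35, a_2 = -2196/245, a_3 = 27168/1715, a_4 = -297594/12005, a_5 = 3010464/84035, a_6 = -28796424/588245.
Write the denominator as Q(v) = 1 + q1*v + q2*v^2. Requiring Q*f - P = O(v^7) with deg P <= 4 kills the coefficients of v^5..v^6 in Q*f:
  v^5: a_5 + q1*a_4 + q2*a_3 = 0, i.e. 3010464/84035 + (-297594/12005)*q1 + (27168/1715)*q2 = 0.
  v^6: a_6 + q1*a_5 + q2*a_4 = 0, i.e. -28796424/588245 + (3010464/84035)*q1 + (-297594/12005)*q2 = 0.
Solving this linear system: q1 = 1313744/548583, q2 = 38820/26123.
The numerator is Q*f truncated at degree 4: P0 = a_0 = -6/5; P1 = a_1 + q1*a_0 = 162032/130615; P2 = a_2 + q1*a_1 + q2*a_0 = -116724/130615; P3 = a_3 + q1*a_2 + q2*a_1 = 64032/130615; P4 = a_4 + q1*a_3 + q2*a_2 = -22478/130615.


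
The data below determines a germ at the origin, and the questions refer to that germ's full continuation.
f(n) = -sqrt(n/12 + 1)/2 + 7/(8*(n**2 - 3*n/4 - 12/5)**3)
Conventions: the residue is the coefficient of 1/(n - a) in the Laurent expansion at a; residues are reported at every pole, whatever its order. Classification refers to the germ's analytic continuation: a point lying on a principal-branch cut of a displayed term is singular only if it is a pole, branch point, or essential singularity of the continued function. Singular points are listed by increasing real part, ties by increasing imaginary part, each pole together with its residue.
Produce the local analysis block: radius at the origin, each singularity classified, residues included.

Denominator factor (n**2 - 3*n/4 - 12/5)^3: discriminant 813/80, real irrational roots 3/8 + (1/40)*sqrt(4065) and 3/8 - (1/40)*sqrt(4065); poles of order 3, moduli 3/8 + (1/40)*sqrt(4065) and -3/8 + (1/40)*sqrt(4065).
Branch term (-1/2)*sqrt(1 - n/(-12)): its argument vanishes at n = -12, a square-root branch point, modulus 12.
The radius of convergence is the smallest modulus among the singular points: -3/8 + (1/40)*sqrt(4065).
The branch term is analytic at 3/8 - (1/40)*sqrt(4065) and contributes nothing to the residue; only the rational part matters.
The factor n**2 - 3*n/4 - 12/5 splits as (n - a)(n - a') with a = 3/8 - (1/40)*sqrt(4065), a' = 3/8 + (1/40)*sqrt(4065). At the order-3 pole a set g(n) = (n - a)^3*(rational part) = [7/8] / (n - a')^3.
Order-3 pole: residue = g''(a)/2; g''(3/8 - (1/40)*sqrt(4065)) = -(89600/179122599)*sqrt(4065), so the residue is -(44800/179122599)*sqrt(4065).
The branch term is analytic at 3/8 + (1/40)*sqrt(4065) and contributes nothing to the residue; only the rational part matters.
The factor n**2 - 3*n/4 - 12/5 splits as (n - a)(n - a') with a = 3/8 + (1/40)*sqrt(4065), a' = 3/8 - (1/40)*sqrt(4065). At the order-3 pole a set g(n) = (n - a)^3*(rational part) = [7/8] / (n - a')^3.
Order-3 pole: residue = g''(a)/2; g''(3/8 + (1/40)*sqrt(4065)) = (89600/179122599)*sqrt(4065), so the residue is (44800/179122599)*sqrt(4065).
List the singular points by increasing real part (a conjugate pair: the negative imaginary part first).

Radius of convergence at 0: -3/8 + (1/40)*sqrt(4065).
At -12: an algebraic (square-root) branch point.
At 3/8 - (1/40)*sqrt(4065): a pole of order 3; residue -(44800/179122599)*sqrt(4065).
At 3/8 + (1/40)*sqrt(4065): a pole of order 3; residue (44800/179122599)*sqrt(4065).


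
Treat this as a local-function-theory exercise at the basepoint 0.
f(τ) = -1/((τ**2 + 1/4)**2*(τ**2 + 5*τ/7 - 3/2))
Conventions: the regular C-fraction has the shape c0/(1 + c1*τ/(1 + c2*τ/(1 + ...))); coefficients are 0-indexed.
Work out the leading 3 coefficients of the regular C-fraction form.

The regular C-fraction coefficients are [32/3, -10/21, 77/5].

Taylor coefficients (expand at 0): a_0 = 32/3, a_1 = 320/63, a_2 = -100288/1323.
c0 = a_0 = 32/3. Peel one level at a time: if S = 1 + c*τ/S' with S'(0) = 1, then c is the τ-coefficient of S and S' = c*τ/(S - 1).
S_1 = c0/f = 1 + (-10/21)*τ + (22/3)*τ^2 + ...; c1 = -10/21.
S_2 = c1*τ/(S_1 - 1) = 1 + (77/5)*τ + ...; c2 = 77/5.


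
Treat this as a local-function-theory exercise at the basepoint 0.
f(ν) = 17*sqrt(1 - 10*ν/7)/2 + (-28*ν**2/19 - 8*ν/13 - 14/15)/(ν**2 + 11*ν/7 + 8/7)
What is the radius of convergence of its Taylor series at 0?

The radius of convergence is 7/10.

Denominator factor (ν**2 + 11*ν/7 + 8/7): discriminant -103/49, complex-conjugate roots (-11/14) + ((1/14)*sqrt(103))*i and (-11/14) - ((1/14)*sqrt(103))*i; poles of order 1, moduli (2/7)*sqrt(14) and (2/7)*sqrt(14).
Branch term (17/2)*sqrt(1 - ν/(7/10)): its argument vanishes at ν = 7/10, a square-root branch point, modulus 7/10.
The radius of convergence is the smallest modulus among the singular points: 7/10.


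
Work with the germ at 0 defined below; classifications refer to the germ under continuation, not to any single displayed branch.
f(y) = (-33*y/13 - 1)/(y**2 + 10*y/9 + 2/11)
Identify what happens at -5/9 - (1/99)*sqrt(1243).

The denominator factor y**2 + 10*y/9 + 2/11 vanishes at -5/9 - (1/99)*sqrt(1243) and appears to the power 1; the numerator there equals 16/39 + (1/39)*sqrt(1243), nonzero, and no other factor vanishes.
Hence a pole whose order is the multiplicity, 1.

The point is a pole of order 1.


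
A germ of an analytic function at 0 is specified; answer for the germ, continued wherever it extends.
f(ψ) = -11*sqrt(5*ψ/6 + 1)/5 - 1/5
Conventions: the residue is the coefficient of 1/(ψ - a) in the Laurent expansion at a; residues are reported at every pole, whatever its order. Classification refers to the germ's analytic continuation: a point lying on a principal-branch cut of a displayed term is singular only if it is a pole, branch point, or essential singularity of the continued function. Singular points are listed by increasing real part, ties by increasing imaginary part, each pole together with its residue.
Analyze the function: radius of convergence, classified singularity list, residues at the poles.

Radius of convergence at 0: 6/5.
At -6/5: an algebraic (square-root) branch point.

Branch term (-11/5)*sqrt(1 - ψ/(-6/5)): its argument vanishes at ψ = -6/5, a square-root branch point, modulus 6/5.
The radius of convergence is the smallest modulus among the singular points: 6/5.


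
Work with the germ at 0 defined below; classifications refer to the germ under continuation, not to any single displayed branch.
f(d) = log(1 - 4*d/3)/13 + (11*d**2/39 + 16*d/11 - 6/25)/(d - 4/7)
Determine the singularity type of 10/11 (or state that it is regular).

The point is a regular point.

Denominator factors: d - 4/7 = 26/77 at d = 10/11 — none vanishes.
Branch term log(1 - d/(3/4)): argument at 10/11 is -7/33, nonzero, so 10/11 is not its branch point (a point on a principal cut is still regular for the continued germ).
So the germ continues analytically to 10/11.


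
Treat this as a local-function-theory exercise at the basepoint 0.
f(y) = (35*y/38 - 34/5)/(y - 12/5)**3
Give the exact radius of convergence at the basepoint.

The radius of convergence is 12/5.

Denominator factor (y - 12/5)^3: pole of order 3 at 12/5, modulus 12/5.
The radius of convergence is the smallest modulus among the singular points: 12/5.


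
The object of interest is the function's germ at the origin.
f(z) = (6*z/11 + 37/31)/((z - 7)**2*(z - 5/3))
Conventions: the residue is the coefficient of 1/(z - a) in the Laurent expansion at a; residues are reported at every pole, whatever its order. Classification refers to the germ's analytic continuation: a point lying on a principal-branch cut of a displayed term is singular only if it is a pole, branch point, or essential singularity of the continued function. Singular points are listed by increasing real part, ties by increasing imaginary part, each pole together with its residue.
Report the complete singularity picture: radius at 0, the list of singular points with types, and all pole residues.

Radius of convergence at 0: 5/3.
At 5/3: a pole of order 1; residue 6453/87296.
At 7: a pole of order 2; residue -6453/87296.

Denominator factor (z - 5/3): pole of order 1 at 5/3, modulus 5/3.
Denominator factor (z - 7)^2: pole of order 2 at 7, modulus 7.
The radius of convergence is the smallest modulus among the singular points: 5/3.
At the order-1 pole 5/3 set g(z) = (z - (5/3))*f(z) = (6*z/11 + 37/31)/(z - 7)**2.
Simple pole: residue = g(a) at a = 5/3, which is 6453/87296.
At the order-2 pole 7 set g(z) = (z - (7))^2*f(z) = (6*z/11 + 37/31)/(z - 5/3).
Order-2 pole: residue = g'(a); g'(7) = -6453/87296, so the residue is -6453/87296.
List the singular points by increasing real part (a conjugate pair: the negative imaginary part first).


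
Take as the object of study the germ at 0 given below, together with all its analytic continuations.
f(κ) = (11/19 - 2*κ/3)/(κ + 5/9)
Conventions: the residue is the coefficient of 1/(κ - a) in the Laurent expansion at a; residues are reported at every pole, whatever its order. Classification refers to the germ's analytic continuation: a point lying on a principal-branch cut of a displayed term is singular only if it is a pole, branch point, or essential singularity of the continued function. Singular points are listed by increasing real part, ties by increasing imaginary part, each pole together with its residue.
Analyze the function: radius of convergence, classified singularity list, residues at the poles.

Denominator factor (κ + 5/9): pole of order 1 at -5/9, modulus 5/9.
The radius of convergence is the smallest modulus among the singular points: 5/9.
At the order-1 pole -5/9 set g(κ) = (κ - (-5/9))*f(κ) = 11/19 - 2*κ/3.
Simple pole: residue = g(a) at a = -5/9, which is 487/513.

Radius of convergence at 0: 5/9.
At -5/9: a pole of order 1; residue 487/513.


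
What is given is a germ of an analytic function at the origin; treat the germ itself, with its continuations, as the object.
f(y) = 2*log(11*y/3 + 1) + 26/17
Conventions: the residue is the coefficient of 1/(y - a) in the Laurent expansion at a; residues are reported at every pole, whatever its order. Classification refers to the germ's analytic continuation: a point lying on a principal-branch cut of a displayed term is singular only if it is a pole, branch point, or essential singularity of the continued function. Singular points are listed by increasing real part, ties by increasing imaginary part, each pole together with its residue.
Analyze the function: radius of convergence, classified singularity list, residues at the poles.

Radius of convergence at 0: 3/11.
At -3/11: a logarithmic branch point.

Branch term (2)*log(1 - y/(-3/11)): its argument vanishes at y = -3/11, a logarithmic branch point, modulus 3/11.
The radius of convergence is the smallest modulus among the singular points: 3/11.


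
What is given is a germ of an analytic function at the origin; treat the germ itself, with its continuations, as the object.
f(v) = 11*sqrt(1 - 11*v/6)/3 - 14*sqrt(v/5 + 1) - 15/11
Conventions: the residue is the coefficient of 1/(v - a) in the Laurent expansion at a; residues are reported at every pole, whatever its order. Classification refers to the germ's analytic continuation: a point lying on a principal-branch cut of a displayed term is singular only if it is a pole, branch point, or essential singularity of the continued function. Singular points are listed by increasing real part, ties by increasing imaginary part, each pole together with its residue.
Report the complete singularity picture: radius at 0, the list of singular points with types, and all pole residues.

Branch term (-14)*sqrt(1 - v/(-5)): its argument vanishes at v = -5, a square-root branch point, modulus 5.
Branch term (11/3)*sqrt(1 - v/(6/11)): its argument vanishes at v = 6/11, a square-root branch point, modulus 6/11.
The radius of convergence is the smallest modulus among the singular points: 6/11.
List the singular points by increasing real part (a conjugate pair: the negative imaginary part first).

Radius of convergence at 0: 6/11.
At -5: an algebraic (square-root) branch point.
At 6/11: an algebraic (square-root) branch point.


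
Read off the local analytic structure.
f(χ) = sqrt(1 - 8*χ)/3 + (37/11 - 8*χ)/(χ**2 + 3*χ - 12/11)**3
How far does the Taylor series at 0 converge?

The radius of convergence is 1/8.

Denominator factor (χ**2 + 3*χ - 12/11)^3: discriminant 147/11, real irrational roots -3/2 + (7/22)*sqrt(33) and -3/2 - (7/22)*sqrt(33); poles of order 3, moduli -3/2 + (7/22)*sqrt(33) and 3/2 + (7/22)*sqrt(33).
Branch term (1/3)*sqrt(1 - χ/(1/8)): its argument vanishes at χ = 1/8, a square-root branch point, modulus 1/8.
The radius of convergence is the smallest modulus among the singular points: 1/8.


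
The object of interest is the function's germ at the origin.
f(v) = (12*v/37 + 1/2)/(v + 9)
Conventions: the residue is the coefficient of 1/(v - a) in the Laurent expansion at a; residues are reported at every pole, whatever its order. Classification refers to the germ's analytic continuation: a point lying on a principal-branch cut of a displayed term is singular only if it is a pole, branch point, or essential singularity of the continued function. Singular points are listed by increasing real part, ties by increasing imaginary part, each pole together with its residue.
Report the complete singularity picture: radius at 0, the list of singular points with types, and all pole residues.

Radius of convergence at 0: 9.
At -9: a pole of order 1; residue -179/74.

Denominator factor (v + 9): pole of order 1 at -9, modulus 9.
The radius of convergence is the smallest modulus among the singular points: 9.
At the order-1 pole -9 set g(v) = (v - (-9))*f(v) = 12*v/37 + 1/2.
Simple pole: residue = g(a) at a = -9, which is -179/74.


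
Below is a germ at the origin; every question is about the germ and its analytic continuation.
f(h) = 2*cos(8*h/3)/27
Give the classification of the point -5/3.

There is no denominator, hence no pole anywhere.
The factor cos(8*h/3) is entire.
So the germ continues analytically to -5/3.

The point is a regular point.


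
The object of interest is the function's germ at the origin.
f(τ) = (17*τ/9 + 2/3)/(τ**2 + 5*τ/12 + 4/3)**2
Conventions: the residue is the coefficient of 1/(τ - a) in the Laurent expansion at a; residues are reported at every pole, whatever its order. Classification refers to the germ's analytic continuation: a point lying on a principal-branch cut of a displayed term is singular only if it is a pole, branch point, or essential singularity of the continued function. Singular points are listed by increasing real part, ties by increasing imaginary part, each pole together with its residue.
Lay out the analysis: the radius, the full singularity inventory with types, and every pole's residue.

Radius of convergence at 0: (2/3)*sqrt(3).
At (-5/24) - ((1/24)*sqrt(743))*i: a pole of order 2; residue ((944/552049)*sqrt(743))*i.
At (-5/24) + ((1/24)*sqrt(743))*i: a pole of order 2; residue -((944/552049)*sqrt(743))*i.

Denominator factor (τ**2 + 5*τ/12 + 4/3)^2: discriminant -743/144, complex-conjugate roots (-5/24) + ((1/24)*sqrt(743))*i and (-5/24) - ((1/24)*sqrt(743))*i; poles of order 2, moduli (2/3)*sqrt(3) and (2/3)*sqrt(3).
The radius of convergence is the smallest modulus among the singular points: (2/3)*sqrt(3).
The factor τ**2 + 5*τ/12 + 4/3 splits as (τ - a)(τ - a') with a = (-5/24) - ((1/24)*sqrt(743))*i, a' = (-5/24) + ((1/24)*sqrt(743))*i. At the order-2 pole a set g(τ) = (τ - a)^2*f(τ) = [17*τ/9 + 2/3] / (τ - a')^2.
Order-2 pole: residue = g'(a); g'((-5/24) - ((1/24)*sqrt(743))*i) = ((944/552049)*sqrt(743))*i, so the residue is ((944/552049)*sqrt(743))*i.
The factor τ**2 + 5*τ/12 + 4/3 splits as (τ - a)(τ - a') with a = (-5/24) + ((1/24)*sqrt(743))*i, a' = (-5/24) - ((1/24)*sqrt(743))*i. At the order-2 pole a set g(τ) = (τ - a)^2*f(τ) = [17*τ/9 + 2/3] / (τ - a')^2.
Order-2 pole: residue = g'(a); g'((-5/24) + ((1/24)*sqrt(743))*i) = -((944/552049)*sqrt(743))*i, so the residue is -((944/552049)*sqrt(743))*i.
List the singular points by increasing real part (a conjugate pair: the negative imaginary part first).


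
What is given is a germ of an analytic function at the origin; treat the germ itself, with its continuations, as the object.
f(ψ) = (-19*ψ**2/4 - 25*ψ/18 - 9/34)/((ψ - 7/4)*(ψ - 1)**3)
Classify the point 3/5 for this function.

Denominator factors: ψ - 7/4 = -23/20 at ψ = 3/5; ψ - 1 = -2/5 at ψ = 3/5 — none vanishes.
So the germ continues analytically to 3/5.

The point is a regular point.
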